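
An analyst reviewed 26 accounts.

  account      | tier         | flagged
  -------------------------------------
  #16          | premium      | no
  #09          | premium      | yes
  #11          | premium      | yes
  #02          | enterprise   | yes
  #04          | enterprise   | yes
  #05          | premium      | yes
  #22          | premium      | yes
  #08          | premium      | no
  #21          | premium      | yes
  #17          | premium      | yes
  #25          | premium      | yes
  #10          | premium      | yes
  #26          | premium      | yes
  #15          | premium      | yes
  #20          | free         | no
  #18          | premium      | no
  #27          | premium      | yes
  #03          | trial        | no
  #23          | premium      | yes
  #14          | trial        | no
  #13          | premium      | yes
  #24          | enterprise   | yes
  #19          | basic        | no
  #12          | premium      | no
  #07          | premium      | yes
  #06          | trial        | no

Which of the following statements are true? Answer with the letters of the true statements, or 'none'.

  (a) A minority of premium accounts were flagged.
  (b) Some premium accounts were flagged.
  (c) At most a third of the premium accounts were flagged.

|A| = 18, |A ∩ B| = 14, |A ∖ B| = 4.
(a) |A ∩ B| < |A ∖ B|: fails.
(b) A ∩ B ≠ ∅ (|A ∩ B| ≥ 1): holds.
(c) |A ∩ B| / |A| ≤ 1/3: fails.

(b)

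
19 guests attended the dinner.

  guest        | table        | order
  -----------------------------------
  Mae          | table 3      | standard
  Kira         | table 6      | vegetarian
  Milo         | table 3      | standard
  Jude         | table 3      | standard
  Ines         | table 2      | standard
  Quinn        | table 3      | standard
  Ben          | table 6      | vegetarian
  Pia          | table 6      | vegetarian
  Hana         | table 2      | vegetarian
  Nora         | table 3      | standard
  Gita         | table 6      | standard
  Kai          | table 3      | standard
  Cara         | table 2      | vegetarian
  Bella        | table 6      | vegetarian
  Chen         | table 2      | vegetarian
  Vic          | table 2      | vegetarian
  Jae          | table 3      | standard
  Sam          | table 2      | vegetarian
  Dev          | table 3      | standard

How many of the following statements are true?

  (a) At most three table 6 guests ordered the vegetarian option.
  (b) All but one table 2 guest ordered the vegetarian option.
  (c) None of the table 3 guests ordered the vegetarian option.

2

(a) table 6: |A| = 5, |A ∩ B| = 4; needs |A ∩ B| ≤ 3 — false.
(b) table 2: |A| = 6, |A ∩ B| = 5; needs |A ∖ B| = 1 — true.
(c) table 3: |A| = 8, |A ∩ B| = 0; needs A ∩ B = ∅ (|A ∩ B| = 0) — true.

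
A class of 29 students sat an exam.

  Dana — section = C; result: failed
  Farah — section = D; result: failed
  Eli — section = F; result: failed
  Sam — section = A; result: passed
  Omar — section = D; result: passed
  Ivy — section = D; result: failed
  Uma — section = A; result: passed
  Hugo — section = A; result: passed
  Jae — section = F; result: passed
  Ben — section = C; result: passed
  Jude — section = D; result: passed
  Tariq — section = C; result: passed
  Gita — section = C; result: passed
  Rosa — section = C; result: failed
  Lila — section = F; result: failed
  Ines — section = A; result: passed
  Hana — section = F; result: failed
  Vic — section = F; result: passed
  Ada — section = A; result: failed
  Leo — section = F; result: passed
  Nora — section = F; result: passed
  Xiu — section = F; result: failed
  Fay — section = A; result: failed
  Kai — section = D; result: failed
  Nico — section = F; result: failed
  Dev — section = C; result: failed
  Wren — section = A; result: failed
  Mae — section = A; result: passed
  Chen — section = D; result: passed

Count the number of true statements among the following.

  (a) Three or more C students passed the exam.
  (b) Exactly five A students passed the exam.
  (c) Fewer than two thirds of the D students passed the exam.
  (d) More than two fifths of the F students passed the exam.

(a) C: |A| = 6, |A ∩ B| = 3; needs |A ∩ B| ≥ 3 — true.
(b) A: |A| = 8, |A ∩ B| = 5; needs |A ∩ B| = 5 — true.
(c) D: |A| = 6, |A ∩ B| = 3; needs |A ∩ B| / |A| < 2/3 — true.
(d) F: |A| = 9, |A ∩ B| = 4; needs |A ∩ B| / |A| > 2/5 — true.

4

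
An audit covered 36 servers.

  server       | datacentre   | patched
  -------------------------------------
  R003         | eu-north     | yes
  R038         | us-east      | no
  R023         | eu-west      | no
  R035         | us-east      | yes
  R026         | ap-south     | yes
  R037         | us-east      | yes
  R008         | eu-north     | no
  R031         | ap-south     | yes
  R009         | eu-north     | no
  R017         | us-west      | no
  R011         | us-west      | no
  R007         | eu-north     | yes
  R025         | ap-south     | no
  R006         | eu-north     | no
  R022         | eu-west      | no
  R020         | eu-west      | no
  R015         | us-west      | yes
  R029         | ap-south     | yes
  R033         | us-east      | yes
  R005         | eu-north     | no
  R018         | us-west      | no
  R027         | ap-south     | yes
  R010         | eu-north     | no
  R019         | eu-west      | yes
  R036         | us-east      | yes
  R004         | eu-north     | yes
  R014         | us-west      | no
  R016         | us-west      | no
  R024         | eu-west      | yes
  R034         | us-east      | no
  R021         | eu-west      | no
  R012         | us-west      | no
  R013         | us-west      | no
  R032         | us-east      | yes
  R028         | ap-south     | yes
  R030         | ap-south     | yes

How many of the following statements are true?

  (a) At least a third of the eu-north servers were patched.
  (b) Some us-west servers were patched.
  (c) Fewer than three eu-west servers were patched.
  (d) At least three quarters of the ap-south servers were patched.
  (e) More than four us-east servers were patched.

5

(a) eu-north: |A| = 8, |A ∩ B| = 3; needs |A ∩ B| / |A| ≥ 1/3 — true.
(b) us-west: |A| = 8, |A ∩ B| = 1; needs A ∩ B ≠ ∅ (|A ∩ B| ≥ 1) — true.
(c) eu-west: |A| = 6, |A ∩ B| = 2; needs |A ∩ B| < 3 — true.
(d) ap-south: |A| = 7, |A ∩ B| = 6; needs |A ∩ B| / |A| ≥ 3/4 — true.
(e) us-east: |A| = 7, |A ∩ B| = 5; needs |A ∩ B| > 4 — true.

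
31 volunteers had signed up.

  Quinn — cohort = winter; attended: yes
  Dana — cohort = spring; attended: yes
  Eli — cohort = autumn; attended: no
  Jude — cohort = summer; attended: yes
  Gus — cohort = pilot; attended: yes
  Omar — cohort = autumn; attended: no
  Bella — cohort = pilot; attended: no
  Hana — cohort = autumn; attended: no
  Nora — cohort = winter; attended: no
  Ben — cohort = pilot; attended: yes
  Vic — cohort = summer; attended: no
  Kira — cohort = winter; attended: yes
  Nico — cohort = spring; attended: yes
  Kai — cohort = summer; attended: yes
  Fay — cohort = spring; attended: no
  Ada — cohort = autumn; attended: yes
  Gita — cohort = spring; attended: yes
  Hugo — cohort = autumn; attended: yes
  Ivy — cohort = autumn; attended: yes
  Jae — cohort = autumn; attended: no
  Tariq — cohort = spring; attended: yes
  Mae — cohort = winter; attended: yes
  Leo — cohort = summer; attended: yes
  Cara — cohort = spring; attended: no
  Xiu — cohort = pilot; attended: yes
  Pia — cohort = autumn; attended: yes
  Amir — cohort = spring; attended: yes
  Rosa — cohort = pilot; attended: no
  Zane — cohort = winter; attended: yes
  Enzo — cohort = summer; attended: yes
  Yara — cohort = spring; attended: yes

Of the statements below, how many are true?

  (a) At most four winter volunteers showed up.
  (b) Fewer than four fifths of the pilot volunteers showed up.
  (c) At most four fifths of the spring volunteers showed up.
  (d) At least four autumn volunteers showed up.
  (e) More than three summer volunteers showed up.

(a) winter: |A| = 5, |A ∩ B| = 4; needs |A ∩ B| ≤ 4 — true.
(b) pilot: |A| = 5, |A ∩ B| = 3; needs |A ∩ B| / |A| < 4/5 — true.
(c) spring: |A| = 8, |A ∩ B| = 6; needs |A ∩ B| / |A| ≤ 4/5 — true.
(d) autumn: |A| = 8, |A ∩ B| = 4; needs |A ∩ B| ≥ 4 — true.
(e) summer: |A| = 5, |A ∩ B| = 4; needs |A ∩ B| > 3 — true.

5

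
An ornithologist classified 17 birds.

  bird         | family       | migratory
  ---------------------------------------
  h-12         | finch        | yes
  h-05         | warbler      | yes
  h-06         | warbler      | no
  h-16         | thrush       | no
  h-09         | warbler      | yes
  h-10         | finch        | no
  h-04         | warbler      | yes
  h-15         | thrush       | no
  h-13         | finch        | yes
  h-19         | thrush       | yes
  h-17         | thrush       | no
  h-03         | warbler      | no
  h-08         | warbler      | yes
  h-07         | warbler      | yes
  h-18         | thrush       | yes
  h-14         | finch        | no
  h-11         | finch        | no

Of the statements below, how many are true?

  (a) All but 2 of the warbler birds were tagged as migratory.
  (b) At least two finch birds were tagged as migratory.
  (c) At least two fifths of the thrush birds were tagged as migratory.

(a) warbler: |A| = 7, |A ∩ B| = 5; needs |A ∖ B| = 2 — true.
(b) finch: |A| = 5, |A ∩ B| = 2; needs |A ∩ B| ≥ 2 — true.
(c) thrush: |A| = 5, |A ∩ B| = 2; needs |A ∩ B| / |A| ≥ 2/5 — true.

3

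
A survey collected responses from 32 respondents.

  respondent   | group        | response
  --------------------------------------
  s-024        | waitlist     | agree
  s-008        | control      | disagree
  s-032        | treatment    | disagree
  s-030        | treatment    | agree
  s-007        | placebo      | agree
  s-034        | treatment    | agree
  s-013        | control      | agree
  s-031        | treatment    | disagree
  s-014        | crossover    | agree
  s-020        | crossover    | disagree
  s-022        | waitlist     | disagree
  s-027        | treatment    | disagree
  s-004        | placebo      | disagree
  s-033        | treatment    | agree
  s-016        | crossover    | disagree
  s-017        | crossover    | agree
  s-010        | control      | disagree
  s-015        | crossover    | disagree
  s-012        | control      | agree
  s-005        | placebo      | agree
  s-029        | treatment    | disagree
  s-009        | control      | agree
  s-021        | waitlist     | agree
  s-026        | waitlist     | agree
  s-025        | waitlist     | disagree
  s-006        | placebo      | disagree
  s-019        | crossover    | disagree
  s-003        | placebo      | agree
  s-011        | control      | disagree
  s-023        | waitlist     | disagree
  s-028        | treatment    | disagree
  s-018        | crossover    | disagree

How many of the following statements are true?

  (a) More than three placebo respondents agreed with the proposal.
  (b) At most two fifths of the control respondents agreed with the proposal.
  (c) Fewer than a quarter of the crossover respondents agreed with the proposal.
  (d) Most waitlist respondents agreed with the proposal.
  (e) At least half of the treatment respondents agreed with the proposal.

(a) placebo: |A| = 5, |A ∩ B| = 3; needs |A ∩ B| > 3 — false.
(b) control: |A| = 6, |A ∩ B| = 3; needs |A ∩ B| / |A| ≤ 2/5 — false.
(c) crossover: |A| = 7, |A ∩ B| = 2; needs |A ∩ B| / |A| < 1/4 — false.
(d) waitlist: |A| = 6, |A ∩ B| = 3; needs |A ∩ B| > |A ∖ B| — false.
(e) treatment: |A| = 8, |A ∩ B| = 3; needs |A ∩ B| ≥ |A ∖ B| — false.

0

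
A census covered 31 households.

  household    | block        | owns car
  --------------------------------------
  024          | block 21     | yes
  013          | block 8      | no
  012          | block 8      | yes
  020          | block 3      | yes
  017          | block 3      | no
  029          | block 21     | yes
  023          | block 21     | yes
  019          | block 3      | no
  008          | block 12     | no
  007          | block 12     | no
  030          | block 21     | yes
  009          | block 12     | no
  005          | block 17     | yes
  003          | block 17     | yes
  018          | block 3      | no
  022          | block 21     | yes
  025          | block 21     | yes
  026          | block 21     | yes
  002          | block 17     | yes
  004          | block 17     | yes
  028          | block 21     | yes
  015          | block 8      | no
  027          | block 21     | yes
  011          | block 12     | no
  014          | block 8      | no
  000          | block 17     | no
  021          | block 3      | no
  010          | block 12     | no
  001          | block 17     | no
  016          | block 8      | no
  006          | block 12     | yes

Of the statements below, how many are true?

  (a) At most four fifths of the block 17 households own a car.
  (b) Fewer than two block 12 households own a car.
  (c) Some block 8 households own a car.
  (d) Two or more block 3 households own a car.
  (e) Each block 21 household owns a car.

(a) block 17: |A| = 6, |A ∩ B| = 4; needs |A ∩ B| / |A| ≤ 4/5 — true.
(b) block 12: |A| = 6, |A ∩ B| = 1; needs |A ∩ B| < 2 — true.
(c) block 8: |A| = 5, |A ∩ B| = 1; needs A ∩ B ≠ ∅ (|A ∩ B| ≥ 1) — true.
(d) block 3: |A| = 5, |A ∩ B| = 1; needs |A ∩ B| ≥ 2 — false.
(e) block 21: |A| = 9, |A ∩ B| = 9; needs A ⊆ B, i.e. every element of A is in B (|A ∖ B| = 0) — true.

4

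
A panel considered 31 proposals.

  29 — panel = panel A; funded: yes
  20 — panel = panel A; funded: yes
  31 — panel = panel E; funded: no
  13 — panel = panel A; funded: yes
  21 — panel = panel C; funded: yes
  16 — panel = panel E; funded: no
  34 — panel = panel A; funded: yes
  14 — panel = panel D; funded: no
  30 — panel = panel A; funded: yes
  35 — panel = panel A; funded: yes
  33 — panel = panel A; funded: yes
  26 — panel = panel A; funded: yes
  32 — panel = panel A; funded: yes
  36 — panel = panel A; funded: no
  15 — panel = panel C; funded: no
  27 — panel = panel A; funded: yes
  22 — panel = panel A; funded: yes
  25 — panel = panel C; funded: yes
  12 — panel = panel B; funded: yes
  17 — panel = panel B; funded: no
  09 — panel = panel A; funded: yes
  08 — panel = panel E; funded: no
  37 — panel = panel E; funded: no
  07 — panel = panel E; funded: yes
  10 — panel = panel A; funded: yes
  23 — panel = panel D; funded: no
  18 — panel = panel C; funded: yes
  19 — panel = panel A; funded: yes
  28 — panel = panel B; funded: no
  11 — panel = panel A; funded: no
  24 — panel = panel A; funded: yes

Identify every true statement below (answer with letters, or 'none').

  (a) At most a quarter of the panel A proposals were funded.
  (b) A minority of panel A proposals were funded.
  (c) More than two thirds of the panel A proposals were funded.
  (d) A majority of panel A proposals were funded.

|A| = 17, |A ∩ B| = 15, |A ∖ B| = 2.
(a) |A ∩ B| / |A| ≤ 1/4: fails.
(b) |A ∩ B| < |A ∖ B|: fails.
(c) |A ∩ B| / |A| > 2/3: holds.
(d) |A ∩ B| > |A ∖ B|: holds.

(c), (d)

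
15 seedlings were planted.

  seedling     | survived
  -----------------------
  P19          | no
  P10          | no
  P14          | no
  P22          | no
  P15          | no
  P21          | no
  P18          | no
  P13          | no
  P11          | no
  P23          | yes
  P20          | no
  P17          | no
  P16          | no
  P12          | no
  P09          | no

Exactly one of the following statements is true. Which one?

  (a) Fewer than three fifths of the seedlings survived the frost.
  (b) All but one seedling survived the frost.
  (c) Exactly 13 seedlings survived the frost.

(a)

|A| = 15, |A ∩ B| = 1, |A ∖ B| = 14.
(a) requires |A ∩ B| / |A| < 3/5: true.
(b) requires |A ∖ B| = 1: false.
(c) requires |A ∩ B| = 13: false.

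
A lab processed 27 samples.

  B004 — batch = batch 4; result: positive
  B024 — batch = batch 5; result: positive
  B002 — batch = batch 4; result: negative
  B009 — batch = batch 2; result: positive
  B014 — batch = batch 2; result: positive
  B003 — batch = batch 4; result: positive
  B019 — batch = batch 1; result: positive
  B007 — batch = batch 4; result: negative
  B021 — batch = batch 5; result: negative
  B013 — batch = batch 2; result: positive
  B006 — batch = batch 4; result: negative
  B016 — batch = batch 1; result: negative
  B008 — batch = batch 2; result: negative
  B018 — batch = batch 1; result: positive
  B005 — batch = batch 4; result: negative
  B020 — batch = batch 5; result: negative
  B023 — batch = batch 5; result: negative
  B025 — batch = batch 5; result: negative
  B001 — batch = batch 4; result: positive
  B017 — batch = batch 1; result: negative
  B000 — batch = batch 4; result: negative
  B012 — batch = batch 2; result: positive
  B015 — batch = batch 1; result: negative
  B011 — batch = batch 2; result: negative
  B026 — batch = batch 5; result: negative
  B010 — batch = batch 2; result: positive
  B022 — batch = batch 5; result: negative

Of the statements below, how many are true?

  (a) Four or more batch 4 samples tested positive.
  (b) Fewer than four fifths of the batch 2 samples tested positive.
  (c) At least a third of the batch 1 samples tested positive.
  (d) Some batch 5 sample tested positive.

(a) batch 4: |A| = 8, |A ∩ B| = 3; needs |A ∩ B| ≥ 4 — false.
(b) batch 2: |A| = 7, |A ∩ B| = 5; needs |A ∩ B| / |A| < 4/5 — true.
(c) batch 1: |A| = 5, |A ∩ B| = 2; needs |A ∩ B| / |A| ≥ 1/3 — true.
(d) batch 5: |A| = 7, |A ∩ B| = 1; needs A ∩ B ≠ ∅ (|A ∩ B| ≥ 1) — true.

3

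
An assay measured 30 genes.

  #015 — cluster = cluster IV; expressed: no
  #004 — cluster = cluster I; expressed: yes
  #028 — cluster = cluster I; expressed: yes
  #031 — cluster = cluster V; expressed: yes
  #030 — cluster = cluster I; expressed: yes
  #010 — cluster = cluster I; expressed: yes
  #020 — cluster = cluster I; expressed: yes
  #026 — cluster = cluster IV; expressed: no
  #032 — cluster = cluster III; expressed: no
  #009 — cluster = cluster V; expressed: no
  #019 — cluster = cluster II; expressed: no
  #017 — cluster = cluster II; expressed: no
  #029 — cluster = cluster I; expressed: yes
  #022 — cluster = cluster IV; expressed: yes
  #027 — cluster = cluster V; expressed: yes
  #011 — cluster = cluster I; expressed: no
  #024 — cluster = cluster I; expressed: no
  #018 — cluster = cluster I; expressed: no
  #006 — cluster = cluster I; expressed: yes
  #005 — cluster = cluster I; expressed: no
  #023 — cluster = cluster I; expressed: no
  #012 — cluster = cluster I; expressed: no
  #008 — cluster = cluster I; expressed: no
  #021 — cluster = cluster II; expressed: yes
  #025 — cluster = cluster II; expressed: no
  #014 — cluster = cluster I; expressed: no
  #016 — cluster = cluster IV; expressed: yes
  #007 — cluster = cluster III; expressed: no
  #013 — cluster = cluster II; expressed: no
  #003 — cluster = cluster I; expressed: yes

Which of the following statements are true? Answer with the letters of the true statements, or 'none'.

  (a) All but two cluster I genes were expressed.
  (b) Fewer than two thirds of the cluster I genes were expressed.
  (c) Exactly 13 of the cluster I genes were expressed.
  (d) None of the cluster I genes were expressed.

(b)

|A| = 16, |A ∩ B| = 8, |A ∖ B| = 8.
(a) |A ∖ B| = 2: fails.
(b) |A ∩ B| / |A| < 2/3: holds.
(c) |A ∩ B| = 13: fails.
(d) A ∩ B = ∅ (|A ∩ B| = 0): fails.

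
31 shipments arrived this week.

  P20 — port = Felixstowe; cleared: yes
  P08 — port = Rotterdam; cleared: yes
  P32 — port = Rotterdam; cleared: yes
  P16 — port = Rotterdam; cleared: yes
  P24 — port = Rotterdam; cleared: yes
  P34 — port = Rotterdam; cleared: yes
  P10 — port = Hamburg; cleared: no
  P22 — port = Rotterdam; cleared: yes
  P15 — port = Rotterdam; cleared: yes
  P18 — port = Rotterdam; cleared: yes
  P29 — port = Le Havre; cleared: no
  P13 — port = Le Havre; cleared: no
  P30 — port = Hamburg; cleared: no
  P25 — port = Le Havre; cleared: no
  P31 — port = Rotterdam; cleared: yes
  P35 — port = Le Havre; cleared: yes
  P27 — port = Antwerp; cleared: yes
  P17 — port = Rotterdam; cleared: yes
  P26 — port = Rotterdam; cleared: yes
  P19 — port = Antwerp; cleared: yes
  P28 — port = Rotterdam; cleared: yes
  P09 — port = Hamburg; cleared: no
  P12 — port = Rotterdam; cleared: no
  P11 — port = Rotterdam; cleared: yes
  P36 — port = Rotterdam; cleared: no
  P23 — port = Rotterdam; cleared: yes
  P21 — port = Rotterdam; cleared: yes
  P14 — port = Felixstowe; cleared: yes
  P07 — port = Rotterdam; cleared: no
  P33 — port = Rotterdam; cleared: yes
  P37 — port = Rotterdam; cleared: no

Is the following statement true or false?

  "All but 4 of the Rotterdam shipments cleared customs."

'All but 4 of the Rotterdam shipments cleared customs' holds iff |A ∖ B| = 4.
|A| = 20, |A ∩ B| = 16, |A ∖ B| = 4.
|A ∖ B| = 4, so the statement is true.

True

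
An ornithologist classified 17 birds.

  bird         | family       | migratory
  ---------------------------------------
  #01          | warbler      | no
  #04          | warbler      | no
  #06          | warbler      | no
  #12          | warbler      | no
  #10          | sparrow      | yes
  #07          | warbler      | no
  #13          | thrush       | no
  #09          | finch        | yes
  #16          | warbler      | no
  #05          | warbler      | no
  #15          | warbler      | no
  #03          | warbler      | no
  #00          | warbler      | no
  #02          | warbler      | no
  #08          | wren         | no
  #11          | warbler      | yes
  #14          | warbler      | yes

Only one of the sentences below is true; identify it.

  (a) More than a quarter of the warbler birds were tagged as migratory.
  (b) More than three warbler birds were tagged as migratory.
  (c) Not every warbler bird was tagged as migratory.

|A| = 13, |A ∩ B| = 2, |A ∖ B| = 11.
(a) requires |A ∩ B| / |A| > 1/4: false.
(b) requires |A ∩ B| > 3: false.
(c) requires A ⊄ B (|A ∖ B| ≥ 1): true.

(c)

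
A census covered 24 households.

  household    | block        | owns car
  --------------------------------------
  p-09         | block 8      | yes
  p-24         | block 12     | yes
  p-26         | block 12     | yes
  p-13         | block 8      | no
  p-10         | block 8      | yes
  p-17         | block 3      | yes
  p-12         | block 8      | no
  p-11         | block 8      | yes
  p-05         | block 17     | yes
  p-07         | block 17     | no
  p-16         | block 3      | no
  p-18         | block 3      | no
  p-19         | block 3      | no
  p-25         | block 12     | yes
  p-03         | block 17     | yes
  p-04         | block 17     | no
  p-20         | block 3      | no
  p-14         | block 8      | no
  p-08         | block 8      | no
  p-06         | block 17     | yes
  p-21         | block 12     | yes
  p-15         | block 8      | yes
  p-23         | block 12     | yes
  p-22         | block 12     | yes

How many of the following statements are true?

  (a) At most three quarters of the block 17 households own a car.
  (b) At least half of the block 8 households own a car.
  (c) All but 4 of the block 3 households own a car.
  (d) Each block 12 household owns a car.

(a) block 17: |A| = 5, |A ∩ B| = 3; needs |A ∩ B| / |A| ≤ 3/4 — true.
(b) block 8: |A| = 8, |A ∩ B| = 4; needs |A ∩ B| ≥ |A ∖ B| — true.
(c) block 3: |A| = 5, |A ∩ B| = 1; needs |A ∖ B| = 4 — true.
(d) block 12: |A| = 6, |A ∩ B| = 6; needs A ⊆ B, i.e. every element of A is in B (|A ∖ B| = 0) — true.

4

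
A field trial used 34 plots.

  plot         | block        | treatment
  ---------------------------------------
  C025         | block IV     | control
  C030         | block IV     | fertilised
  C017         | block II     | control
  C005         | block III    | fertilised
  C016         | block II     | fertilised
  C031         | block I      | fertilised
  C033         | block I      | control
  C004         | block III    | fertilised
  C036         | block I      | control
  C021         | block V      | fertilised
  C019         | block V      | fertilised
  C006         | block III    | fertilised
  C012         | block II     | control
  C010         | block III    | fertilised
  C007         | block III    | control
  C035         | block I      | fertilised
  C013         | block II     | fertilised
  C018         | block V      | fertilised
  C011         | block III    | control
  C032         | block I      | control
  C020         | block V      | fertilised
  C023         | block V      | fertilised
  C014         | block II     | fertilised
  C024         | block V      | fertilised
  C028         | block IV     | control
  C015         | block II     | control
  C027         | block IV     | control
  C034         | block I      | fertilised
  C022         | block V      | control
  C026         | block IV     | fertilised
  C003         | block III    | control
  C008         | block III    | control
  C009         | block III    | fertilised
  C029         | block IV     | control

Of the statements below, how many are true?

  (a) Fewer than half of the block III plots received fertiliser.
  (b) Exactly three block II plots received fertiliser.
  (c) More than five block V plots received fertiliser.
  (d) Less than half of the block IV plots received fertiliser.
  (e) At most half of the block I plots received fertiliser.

(a) block III: |A| = 9, |A ∩ B| = 5; needs |A ∩ B| < |A ∖ B| — false.
(b) block II: |A| = 6, |A ∩ B| = 3; needs |A ∩ B| = 3 — true.
(c) block V: |A| = 7, |A ∩ B| = 6; needs |A ∩ B| > 5 — true.
(d) block IV: |A| = 6, |A ∩ B| = 2; needs |A ∩ B| < |A ∖ B| — true.
(e) block I: |A| = 6, |A ∩ B| = 3; needs |A ∩ B| ≤ |A ∖ B| — true.

4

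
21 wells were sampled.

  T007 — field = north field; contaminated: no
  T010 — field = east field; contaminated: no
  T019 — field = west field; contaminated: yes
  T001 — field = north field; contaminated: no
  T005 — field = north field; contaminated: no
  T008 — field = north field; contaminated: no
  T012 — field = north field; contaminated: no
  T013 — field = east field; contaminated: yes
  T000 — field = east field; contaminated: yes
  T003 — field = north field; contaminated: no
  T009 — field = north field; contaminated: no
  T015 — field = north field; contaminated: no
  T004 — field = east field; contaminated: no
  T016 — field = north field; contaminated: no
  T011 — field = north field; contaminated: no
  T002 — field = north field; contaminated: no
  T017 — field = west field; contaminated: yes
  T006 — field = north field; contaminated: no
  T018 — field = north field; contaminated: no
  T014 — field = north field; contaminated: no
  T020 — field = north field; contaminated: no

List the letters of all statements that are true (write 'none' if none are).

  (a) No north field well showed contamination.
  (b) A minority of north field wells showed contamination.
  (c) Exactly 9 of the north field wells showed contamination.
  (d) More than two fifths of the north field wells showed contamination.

(a), (b)

|A| = 15, |A ∩ B| = 0, |A ∖ B| = 15.
(a) A ∩ B = ∅ (|A ∩ B| = 0): holds.
(b) |A ∩ B| < |A ∖ B|: holds.
(c) |A ∩ B| = 9: fails.
(d) |A ∩ B| / |A| > 2/5: fails.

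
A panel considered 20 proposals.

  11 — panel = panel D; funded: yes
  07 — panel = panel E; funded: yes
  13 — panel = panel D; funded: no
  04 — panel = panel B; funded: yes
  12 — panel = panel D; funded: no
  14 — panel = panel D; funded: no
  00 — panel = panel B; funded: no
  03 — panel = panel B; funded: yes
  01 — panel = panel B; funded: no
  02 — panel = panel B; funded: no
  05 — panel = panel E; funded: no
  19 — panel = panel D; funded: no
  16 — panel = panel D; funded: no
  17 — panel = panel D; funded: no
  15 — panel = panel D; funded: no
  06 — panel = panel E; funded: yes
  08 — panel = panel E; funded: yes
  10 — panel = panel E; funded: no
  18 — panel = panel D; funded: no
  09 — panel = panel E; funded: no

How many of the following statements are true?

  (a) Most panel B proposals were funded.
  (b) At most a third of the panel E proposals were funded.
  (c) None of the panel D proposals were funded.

(a) panel B: |A| = 5, |A ∩ B| = 2; needs |A ∩ B| > |A ∖ B| — false.
(b) panel E: |A| = 6, |A ∩ B| = 3; needs |A ∩ B| / |A| ≤ 1/3 — false.
(c) panel D: |A| = 9, |A ∩ B| = 1; needs A ∩ B = ∅ (|A ∩ B| = 0) — false.

0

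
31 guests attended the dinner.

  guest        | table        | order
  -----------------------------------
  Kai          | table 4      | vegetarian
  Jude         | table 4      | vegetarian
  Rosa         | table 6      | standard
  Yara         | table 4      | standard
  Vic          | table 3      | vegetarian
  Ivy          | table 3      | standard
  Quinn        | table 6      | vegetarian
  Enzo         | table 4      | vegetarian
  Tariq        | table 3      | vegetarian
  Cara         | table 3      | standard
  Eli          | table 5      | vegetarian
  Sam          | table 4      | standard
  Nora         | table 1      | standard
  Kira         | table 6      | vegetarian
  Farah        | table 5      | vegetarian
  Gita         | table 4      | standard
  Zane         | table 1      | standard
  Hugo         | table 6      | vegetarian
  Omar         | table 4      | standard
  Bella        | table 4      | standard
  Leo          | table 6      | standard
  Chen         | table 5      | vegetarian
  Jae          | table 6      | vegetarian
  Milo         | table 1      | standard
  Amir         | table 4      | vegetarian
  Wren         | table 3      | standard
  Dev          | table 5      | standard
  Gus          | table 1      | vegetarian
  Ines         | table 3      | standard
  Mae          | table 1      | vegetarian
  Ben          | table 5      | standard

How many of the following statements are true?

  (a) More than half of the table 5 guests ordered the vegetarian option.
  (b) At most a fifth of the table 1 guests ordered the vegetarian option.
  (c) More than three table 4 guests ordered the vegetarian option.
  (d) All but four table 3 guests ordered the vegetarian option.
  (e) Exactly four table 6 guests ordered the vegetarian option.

4

(a) table 5: |A| = 5, |A ∩ B| = 3; needs |A ∩ B| > |A ∖ B| — true.
(b) table 1: |A| = 5, |A ∩ B| = 2; needs |A ∩ B| / |A| ≤ 1/5 — false.
(c) table 4: |A| = 9, |A ∩ B| = 4; needs |A ∩ B| > 3 — true.
(d) table 3: |A| = 6, |A ∩ B| = 2; needs |A ∖ B| = 4 — true.
(e) table 6: |A| = 6, |A ∩ B| = 4; needs |A ∩ B| = 4 — true.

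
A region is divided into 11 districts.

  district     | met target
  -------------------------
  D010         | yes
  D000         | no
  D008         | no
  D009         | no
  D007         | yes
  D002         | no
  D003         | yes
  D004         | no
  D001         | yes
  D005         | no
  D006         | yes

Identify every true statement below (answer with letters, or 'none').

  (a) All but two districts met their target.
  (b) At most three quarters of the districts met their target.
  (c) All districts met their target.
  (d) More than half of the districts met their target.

|A| = 11, |A ∩ B| = 5, |A ∖ B| = 6.
(a) |A ∖ B| = 2: fails.
(b) |A ∩ B| / |A| ≤ 3/4: holds.
(c) A ⊆ B, i.e. every element of A is in B (|A ∖ B| = 0): fails.
(d) |A ∩ B| > |A ∖ B|: fails.

(b)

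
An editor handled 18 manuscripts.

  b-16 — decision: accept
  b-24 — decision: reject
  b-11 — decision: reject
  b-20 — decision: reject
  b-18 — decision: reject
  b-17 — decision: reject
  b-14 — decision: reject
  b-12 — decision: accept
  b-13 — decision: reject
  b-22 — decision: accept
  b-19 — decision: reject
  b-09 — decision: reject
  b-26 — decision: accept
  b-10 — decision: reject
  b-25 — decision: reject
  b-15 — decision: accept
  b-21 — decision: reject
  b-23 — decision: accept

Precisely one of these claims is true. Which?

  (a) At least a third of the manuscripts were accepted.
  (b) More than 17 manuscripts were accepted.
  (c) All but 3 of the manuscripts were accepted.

|A| = 18, |A ∩ B| = 6, |A ∖ B| = 12.
(a) requires |A ∩ B| / |A| ≥ 1/3: true.
(b) requires |A ∩ B| > 17: false.
(c) requires |A ∖ B| = 3: false.

(a)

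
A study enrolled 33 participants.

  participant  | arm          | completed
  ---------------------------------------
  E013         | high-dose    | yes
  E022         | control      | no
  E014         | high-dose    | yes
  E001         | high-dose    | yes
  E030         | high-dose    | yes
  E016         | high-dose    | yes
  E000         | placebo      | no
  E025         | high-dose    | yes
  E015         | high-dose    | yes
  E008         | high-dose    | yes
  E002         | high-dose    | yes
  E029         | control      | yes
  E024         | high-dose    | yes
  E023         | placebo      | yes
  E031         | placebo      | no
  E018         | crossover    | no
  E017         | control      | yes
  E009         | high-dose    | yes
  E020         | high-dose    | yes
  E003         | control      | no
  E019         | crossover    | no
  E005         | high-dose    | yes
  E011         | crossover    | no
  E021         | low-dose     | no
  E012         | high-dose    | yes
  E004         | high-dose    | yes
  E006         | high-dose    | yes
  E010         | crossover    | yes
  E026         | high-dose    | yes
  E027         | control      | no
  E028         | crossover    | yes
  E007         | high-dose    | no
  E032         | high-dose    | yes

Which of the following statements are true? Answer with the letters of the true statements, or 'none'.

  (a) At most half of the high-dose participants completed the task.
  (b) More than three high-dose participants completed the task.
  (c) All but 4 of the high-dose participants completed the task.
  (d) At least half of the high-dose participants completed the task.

(b), (d)

|A| = 19, |A ∩ B| = 18, |A ∖ B| = 1.
(a) |A ∩ B| ≤ |A ∖ B|: fails.
(b) |A ∩ B| > 3: holds.
(c) |A ∖ B| = 4: fails.
(d) |A ∩ B| ≥ |A ∖ B|: holds.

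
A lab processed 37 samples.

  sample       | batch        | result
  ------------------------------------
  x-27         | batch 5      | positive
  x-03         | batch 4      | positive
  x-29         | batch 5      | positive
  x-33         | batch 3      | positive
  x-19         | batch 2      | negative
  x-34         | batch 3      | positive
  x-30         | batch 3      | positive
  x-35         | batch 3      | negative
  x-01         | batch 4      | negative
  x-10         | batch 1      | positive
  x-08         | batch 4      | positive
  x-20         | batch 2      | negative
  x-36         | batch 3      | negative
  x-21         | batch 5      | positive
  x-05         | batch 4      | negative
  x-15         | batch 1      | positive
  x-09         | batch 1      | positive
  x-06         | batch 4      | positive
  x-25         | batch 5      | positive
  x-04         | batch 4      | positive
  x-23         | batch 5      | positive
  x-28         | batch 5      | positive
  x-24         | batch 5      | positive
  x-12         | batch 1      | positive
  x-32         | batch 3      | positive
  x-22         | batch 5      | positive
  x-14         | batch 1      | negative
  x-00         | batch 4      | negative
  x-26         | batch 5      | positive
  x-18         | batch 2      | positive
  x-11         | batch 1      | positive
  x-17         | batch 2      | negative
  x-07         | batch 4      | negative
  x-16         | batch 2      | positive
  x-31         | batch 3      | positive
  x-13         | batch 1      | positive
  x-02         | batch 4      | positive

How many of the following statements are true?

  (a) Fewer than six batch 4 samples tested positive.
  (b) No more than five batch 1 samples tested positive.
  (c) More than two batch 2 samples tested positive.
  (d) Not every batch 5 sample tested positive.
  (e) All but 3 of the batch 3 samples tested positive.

(a) batch 4: |A| = 9, |A ∩ B| = 5; needs |A ∩ B| < 6 — true.
(b) batch 1: |A| = 7, |A ∩ B| = 6; needs |A ∩ B| ≤ 5 — false.
(c) batch 2: |A| = 5, |A ∩ B| = 2; needs |A ∩ B| > 2 — false.
(d) batch 5: |A| = 9, |A ∩ B| = 9; needs A ⊄ B (|A ∖ B| ≥ 1) — false.
(e) batch 3: |A| = 7, |A ∩ B| = 5; needs |A ∖ B| = 3 — false.

1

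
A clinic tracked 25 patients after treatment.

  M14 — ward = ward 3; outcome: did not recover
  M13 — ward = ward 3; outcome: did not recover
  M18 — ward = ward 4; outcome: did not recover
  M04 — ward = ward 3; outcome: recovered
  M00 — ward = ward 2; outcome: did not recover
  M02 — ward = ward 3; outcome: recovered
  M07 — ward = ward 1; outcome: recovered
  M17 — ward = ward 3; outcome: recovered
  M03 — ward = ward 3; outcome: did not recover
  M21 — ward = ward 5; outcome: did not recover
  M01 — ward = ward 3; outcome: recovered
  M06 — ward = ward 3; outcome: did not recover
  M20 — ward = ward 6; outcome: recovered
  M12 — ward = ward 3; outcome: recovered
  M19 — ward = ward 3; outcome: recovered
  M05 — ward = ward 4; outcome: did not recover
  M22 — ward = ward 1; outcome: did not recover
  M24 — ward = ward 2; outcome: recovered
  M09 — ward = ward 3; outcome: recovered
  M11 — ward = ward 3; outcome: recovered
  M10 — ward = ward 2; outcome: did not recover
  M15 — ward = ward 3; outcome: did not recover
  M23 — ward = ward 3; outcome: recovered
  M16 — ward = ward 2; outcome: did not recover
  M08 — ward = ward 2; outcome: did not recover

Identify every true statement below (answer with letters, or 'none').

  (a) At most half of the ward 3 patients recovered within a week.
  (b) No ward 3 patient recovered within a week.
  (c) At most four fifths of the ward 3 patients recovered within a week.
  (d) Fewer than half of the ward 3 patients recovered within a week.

|A| = 14, |A ∩ B| = 9, |A ∖ B| = 5.
(a) |A ∩ B| ≤ |A ∖ B|: fails.
(b) A ∩ B = ∅ (|A ∩ B| = 0): fails.
(c) |A ∩ B| / |A| ≤ 4/5: holds.
(d) |A ∩ B| < |A ∖ B|: fails.

(c)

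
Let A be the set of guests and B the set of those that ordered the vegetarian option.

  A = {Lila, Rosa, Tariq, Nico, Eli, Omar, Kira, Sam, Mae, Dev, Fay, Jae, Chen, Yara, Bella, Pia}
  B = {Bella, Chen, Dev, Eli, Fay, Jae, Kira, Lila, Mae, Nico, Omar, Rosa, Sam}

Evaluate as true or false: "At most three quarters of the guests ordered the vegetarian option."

False

'At most three quarters of the guests ordered the vegetarian option' holds iff |A ∩ B| / |A| ≤ 3/4.
|A| = 16, |A ∩ B| = 13, |A ∖ B| = 3.
|A ∩ B|/|A| = 13/16, so the statement is false.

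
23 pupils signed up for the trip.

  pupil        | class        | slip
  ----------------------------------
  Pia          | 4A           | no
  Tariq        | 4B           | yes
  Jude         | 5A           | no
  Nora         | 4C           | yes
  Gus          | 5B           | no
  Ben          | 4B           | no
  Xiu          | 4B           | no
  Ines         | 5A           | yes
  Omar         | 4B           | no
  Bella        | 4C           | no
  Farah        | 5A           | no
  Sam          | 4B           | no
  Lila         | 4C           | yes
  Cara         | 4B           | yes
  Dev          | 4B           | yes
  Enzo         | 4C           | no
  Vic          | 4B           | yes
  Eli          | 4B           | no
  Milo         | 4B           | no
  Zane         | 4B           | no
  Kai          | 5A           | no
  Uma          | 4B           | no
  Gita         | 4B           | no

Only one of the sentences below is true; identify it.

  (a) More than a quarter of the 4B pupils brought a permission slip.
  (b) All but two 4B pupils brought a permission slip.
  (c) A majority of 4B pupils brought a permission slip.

(a)

|A| = 13, |A ∩ B| = 4, |A ∖ B| = 9.
(a) requires |A ∩ B| / |A| > 1/4: true.
(b) requires |A ∖ B| = 2: false.
(c) requires |A ∩ B| > |A ∖ B|: false.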